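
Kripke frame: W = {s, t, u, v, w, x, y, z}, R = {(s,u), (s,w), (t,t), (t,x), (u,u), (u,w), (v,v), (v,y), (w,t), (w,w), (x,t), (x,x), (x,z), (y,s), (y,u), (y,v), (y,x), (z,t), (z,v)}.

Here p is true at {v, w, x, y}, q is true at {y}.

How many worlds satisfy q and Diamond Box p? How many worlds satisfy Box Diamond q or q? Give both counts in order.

1 and 1

For q and Diamond Box p:
s: q is F, Diamond Box p is F. ✗
t: q is F, Diamond Box p is F. ✗
u: q is F, Diamond Box p is F. ✗
v: q is F, Diamond Box p is T. ✗
w: q is F, Diamond Box p is F. ✗
x: q is F, Diamond Box p is F. ✗
y: q is T, Diamond Box p is T. ✓
z: q is F, Diamond Box p is T. ✗
— 1 world.
For Box Diamond q or q:
s: Box Diamond q is F, q is F. ✗
t: Box Diamond q is F, q is F. ✗
u: Box Diamond q is F, q is F. ✗
v: Box Diamond q is F, q is F. ✗
w: Box Diamond q is F, q is F. ✗
x: Box Diamond q is F, q is F. ✗
y: Box Diamond q is F, q is T. ✓
z: Box Diamond q is F, q is F. ✗
— 1 world.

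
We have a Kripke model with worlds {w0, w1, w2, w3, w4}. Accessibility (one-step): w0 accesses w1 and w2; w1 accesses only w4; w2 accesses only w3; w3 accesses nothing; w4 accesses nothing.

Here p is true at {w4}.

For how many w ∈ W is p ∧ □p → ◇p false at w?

1

w0: p ∧ □p is F, ◇p is F. ✓
w1: p ∧ □p is F, ◇p is T. ✓
w2: p ∧ □p is F, ◇p is F. ✓
w3: p ∧ □p is F, ◇p is F. ✓
w4: p ∧ □p is T, ◇p is F. ✗
Satisfying worlds: {w0, w1, w2, w3}.
So p ∧ □p → ◇p fails at the other 1 world.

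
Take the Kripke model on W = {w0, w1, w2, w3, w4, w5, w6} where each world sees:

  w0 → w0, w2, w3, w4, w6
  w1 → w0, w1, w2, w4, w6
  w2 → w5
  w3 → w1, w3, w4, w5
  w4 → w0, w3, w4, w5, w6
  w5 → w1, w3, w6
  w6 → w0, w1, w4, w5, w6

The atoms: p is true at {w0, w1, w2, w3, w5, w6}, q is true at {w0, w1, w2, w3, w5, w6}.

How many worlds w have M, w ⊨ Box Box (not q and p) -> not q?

w0: Box Box (not q and p) is F, not q is F. ✓
w1: Box Box (not q and p) is F, not q is F. ✓
w2: Box Box (not q and p) is F, not q is F. ✓
w3: Box Box (not q and p) is F, not q is F. ✓
w4: Box Box (not q and p) is F, not q is T. ✓
w5: Box Box (not q and p) is F, not q is F. ✓
w6: Box Box (not q and p) is F, not q is F. ✓
Satisfying worlds: {w0, w1, w2, w3, w4, w5, w6}.

7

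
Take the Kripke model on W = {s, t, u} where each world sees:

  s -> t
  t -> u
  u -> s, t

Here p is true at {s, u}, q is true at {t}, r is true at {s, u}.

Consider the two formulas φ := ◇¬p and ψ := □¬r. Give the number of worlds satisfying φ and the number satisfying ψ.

2 and 1

For ◇¬p:
s: successors {t}; ¬p there: t:T. ✓
t: successors {u}; ¬p there: u:F. ✗
u: successors {s, t}; ¬p there: s:F, t:T. ✓
— 2 worlds.
For □¬r:
s: successors {t}; ¬r there: t:T. ✓
t: successors {u}; ¬r there: u:F. ✗
u: successors {s, t}; ¬r there: s:F, t:T. ✗
— 1 world.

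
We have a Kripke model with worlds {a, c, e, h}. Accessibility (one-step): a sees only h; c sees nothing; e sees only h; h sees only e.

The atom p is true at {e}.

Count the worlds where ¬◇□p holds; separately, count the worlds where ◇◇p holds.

2 and 2

For ¬◇□p:
a: ◇□p is T. ✗
c: ◇□p is F. ✓
e: ◇□p is T. ✗
h: ◇□p is F. ✓
— 2 worlds.
For ◇◇p:
a: successors {h}; ◇p there: h:T. ✓
c: no successors, so ◇◇p fails. ✗
e: successors {h}; ◇p there: h:T. ✓
h: successors {e}; ◇p there: e:F. ✗
— 2 worlds.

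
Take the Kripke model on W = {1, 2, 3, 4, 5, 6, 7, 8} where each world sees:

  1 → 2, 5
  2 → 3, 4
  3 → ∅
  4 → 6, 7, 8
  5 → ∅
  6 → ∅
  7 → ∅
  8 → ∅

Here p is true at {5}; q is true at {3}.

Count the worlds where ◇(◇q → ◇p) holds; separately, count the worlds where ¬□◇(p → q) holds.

3 and 3

For ◇(◇q → ◇p):
1: successors {2, 5}; ◇q → ◇p there: 2:F, 5:T. ✓
2: successors {3, 4}; ◇q → ◇p there: 3:T, 4:T. ✓
3: no successors, so ◇(◇q → ◇p) fails. ✗
4: successors {6, 7, 8}; ◇q → ◇p there: 6:T, 7:T, 8:T. ✓
5: no successors, so ◇(◇q → ◇p) fails. ✗
6: no successors, so ◇(◇q → ◇p) fails. ✗
7: no successors, so ◇(◇q → ◇p) fails. ✗
8: no successors, so ◇(◇q → ◇p) fails. ✗
— 3 worlds.
For ¬□◇(p → q):
1: □◇(p → q) is F. ✓
2: □◇(p → q) is F. ✓
3: □◇(p → q) is T. ✗
4: □◇(p → q) is F. ✓
5: □◇(p → q) is T. ✗
6: □◇(p → q) is T. ✗
7: □◇(p → q) is T. ✗
8: □◇(p → q) is T. ✗
— 3 worlds.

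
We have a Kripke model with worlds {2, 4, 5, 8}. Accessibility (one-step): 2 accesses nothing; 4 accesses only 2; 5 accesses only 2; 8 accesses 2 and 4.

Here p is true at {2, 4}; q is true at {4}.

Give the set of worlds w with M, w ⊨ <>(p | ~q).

2: no successors, so <>(p | ~q) fails. ✗
4: successors {2}; p | ~q there: 2:T. ✓
5: successors {2}; p | ~q there: 2:T. ✓
8: successors {2, 4}; p | ~q there: 2:T, 4:T. ✓

{4, 5, 8}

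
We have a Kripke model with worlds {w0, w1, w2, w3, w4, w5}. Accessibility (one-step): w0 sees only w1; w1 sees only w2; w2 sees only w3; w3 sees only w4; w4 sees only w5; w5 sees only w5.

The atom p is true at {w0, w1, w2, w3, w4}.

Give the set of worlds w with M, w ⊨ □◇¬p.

{w3, w4, w5}

w0: successors {w1}; ◇¬p there: w1:F. ✗
w1: successors {w2}; ◇¬p there: w2:F. ✗
w2: successors {w3}; ◇¬p there: w3:F. ✗
w3: successors {w4}; ◇¬p there: w4:T. ✓
w4: successors {w5}; ◇¬p there: w5:T. ✓
w5: successors {w5}; ◇¬p there: w5:T. ✓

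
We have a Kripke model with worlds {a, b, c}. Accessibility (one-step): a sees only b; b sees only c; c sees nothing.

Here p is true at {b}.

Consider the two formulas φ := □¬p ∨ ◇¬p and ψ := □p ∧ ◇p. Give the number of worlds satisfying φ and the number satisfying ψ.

For □¬p ∨ ◇¬p:
a: □¬p is F, ◇¬p is F. ✗
b: □¬p is T, ◇¬p is T. ✓
c: □¬p is T, ◇¬p is F. ✓
— 2 worlds.
For □p ∧ ◇p:
a: □p is T, ◇p is T. ✓
b: □p is F, ◇p is F. ✗
c: □p is T, ◇p is F. ✗
— 1 world.

2 and 1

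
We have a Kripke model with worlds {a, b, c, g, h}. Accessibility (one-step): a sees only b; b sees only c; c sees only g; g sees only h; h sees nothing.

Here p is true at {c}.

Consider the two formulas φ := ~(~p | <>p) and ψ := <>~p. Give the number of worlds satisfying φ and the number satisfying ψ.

1 and 3

For ~(~p | <>p):
a: ~p | <>p is T. ✗
b: ~p | <>p is T. ✗
c: ~p | <>p is F. ✓
g: ~p | <>p is T. ✗
h: ~p | <>p is T. ✗
— 1 world.
For <>~p:
a: successors {b}; ~p there: b:T. ✓
b: successors {c}; ~p there: c:F. ✗
c: successors {g}; ~p there: g:T. ✓
g: successors {h}; ~p there: h:T. ✓
h: no successors, so <>~p fails. ✗
— 3 worlds.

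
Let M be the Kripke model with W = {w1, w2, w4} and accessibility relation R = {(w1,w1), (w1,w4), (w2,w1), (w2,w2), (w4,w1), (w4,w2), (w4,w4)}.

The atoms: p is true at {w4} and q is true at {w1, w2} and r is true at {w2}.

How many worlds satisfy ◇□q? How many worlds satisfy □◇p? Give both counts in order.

2 and 1

For ◇□q:
w1: successors {w1, w4}; □q there: w1:F, w4:F. ✗
w2: successors {w1, w2}; □q there: w1:F, w2:T. ✓
w4: successors {w1, w2, w4}; □q there: w1:F, w2:T, w4:F. ✓
— 2 worlds.
For □◇p:
w1: successors {w1, w4}; ◇p there: w1:T, w4:T. ✓
w2: successors {w1, w2}; ◇p there: w1:T, w2:F. ✗
w4: successors {w1, w2, w4}; ◇p there: w1:T, w2:F, w4:T. ✗
— 1 world.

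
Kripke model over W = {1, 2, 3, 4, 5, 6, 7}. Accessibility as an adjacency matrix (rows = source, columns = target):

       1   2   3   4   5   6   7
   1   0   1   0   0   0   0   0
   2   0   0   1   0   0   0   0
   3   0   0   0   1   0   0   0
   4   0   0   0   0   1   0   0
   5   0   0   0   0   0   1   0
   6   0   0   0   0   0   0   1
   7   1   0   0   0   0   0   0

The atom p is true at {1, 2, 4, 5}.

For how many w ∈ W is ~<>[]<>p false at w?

4

1: <>[]<>p is T. ✗
2: <>[]<>p is T. ✗
3: <>[]<>p is F. ✓
4: <>[]<>p is F. ✓
5: <>[]<>p is T. ✗
6: <>[]<>p is T. ✗
7: <>[]<>p is F. ✓
Satisfying worlds: {3, 4, 7}.
So ~<>[]<>p fails at the other 4 worlds.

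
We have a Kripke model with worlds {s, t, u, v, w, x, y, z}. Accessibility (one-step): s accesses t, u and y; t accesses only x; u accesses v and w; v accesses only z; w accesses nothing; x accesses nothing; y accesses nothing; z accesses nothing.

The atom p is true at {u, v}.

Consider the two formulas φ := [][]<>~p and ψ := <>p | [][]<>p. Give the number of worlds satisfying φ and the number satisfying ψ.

6 and 8

For [][]<>~p:
s: successors {t, u, y}; []<>~p there: t:F, u:F, y:T. ✗
t: successors {x}; []<>~p there: x:T. ✓
u: successors {v, w}; []<>~p there: v:F, w:T. ✗
v: successors {z}; []<>~p there: z:T. ✓
w: no successors, so [][]<>~p holds vacuously. ✓
x: no successors, so [][]<>~p holds vacuously. ✓
y: no successors, so [][]<>~p holds vacuously. ✓
z: no successors, so [][]<>~p holds vacuously. ✓
— 6 worlds.
For <>p | [][]<>p:
s: <>p is T, [][]<>p is F. ✓
t: <>p is F, [][]<>p is T. ✓
u: <>p is T, [][]<>p is F. ✓
v: <>p is F, [][]<>p is T. ✓
w: <>p is F, [][]<>p is T. ✓
x: <>p is F, [][]<>p is T. ✓
y: <>p is F, [][]<>p is T. ✓
z: <>p is F, [][]<>p is T. ✓
— 8 worlds.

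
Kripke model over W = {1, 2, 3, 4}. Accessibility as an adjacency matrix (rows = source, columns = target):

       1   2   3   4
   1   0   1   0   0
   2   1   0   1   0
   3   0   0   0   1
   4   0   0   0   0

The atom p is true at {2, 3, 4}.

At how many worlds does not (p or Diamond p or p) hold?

0

1: p or Diamond p or p is T. ✗
2: p or Diamond p or p is T. ✗
3: p or Diamond p or p is T. ✗
4: p or Diamond p or p is T. ✗
Satisfying worlds: ∅.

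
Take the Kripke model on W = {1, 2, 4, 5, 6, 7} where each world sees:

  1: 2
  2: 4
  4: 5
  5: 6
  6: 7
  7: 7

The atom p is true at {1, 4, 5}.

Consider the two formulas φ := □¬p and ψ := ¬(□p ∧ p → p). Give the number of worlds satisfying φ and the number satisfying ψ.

For □¬p:
1: successors {2}; ¬p there: 2:T. ✓
2: successors {4}; ¬p there: 4:F. ✗
4: successors {5}; ¬p there: 5:F. ✗
5: successors {6}; ¬p there: 6:T. ✓
6: successors {7}; ¬p there: 7:T. ✓
7: successors {7}; ¬p there: 7:T. ✓
— 4 worlds.
For ¬(□p ∧ p → p):
1: □p ∧ p → p is T. ✗
2: □p ∧ p → p is T. ✗
4: □p ∧ p → p is T. ✗
5: □p ∧ p → p is T. ✗
6: □p ∧ p → p is T. ✗
7: □p ∧ p → p is T. ✗
— 0 worlds.

4 and 0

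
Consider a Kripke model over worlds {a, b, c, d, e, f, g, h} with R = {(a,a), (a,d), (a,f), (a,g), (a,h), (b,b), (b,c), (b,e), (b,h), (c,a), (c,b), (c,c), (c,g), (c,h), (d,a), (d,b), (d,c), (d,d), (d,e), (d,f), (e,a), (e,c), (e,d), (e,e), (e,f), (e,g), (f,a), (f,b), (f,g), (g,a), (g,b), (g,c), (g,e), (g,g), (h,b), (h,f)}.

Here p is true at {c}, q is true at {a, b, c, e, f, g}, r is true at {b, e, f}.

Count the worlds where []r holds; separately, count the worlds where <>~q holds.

1 and 5

For []r:
a: successors {a, d, f, g, h}; r there: a:F, d:F, f:T, g:F, h:F. ✗
b: successors {b, c, e, h}; r there: b:T, c:F, e:T, h:F. ✗
c: successors {a, b, c, g, h}; r there: a:F, b:T, c:F, g:F, h:F. ✗
d: successors {a, b, c, d, e, f}; r there: a:F, b:T, c:F, d:F, e:T, f:T. ✗
e: successors {a, c, d, e, f, g}; r there: a:F, c:F, d:F, e:T, f:T, g:F. ✗
f: successors {a, b, g}; r there: a:F, b:T, g:F. ✗
g: successors {a, b, c, e, g}; r there: a:F, b:T, c:F, e:T, g:F. ✗
h: successors {b, f}; r there: b:T, f:T. ✓
— 1 world.
For <>~q:
a: successors {a, d, f, g, h}; ~q there: a:F, d:T, f:F, g:F, h:T. ✓
b: successors {b, c, e, h}; ~q there: b:F, c:F, e:F, h:T. ✓
c: successors {a, b, c, g, h}; ~q there: a:F, b:F, c:F, g:F, h:T. ✓
d: successors {a, b, c, d, e, f}; ~q there: a:F, b:F, c:F, d:T, e:F, f:F. ✓
e: successors {a, c, d, e, f, g}; ~q there: a:F, c:F, d:T, e:F, f:F, g:F. ✓
f: successors {a, b, g}; ~q there: a:F, b:F, g:F. ✗
g: successors {a, b, c, e, g}; ~q there: a:F, b:F, c:F, e:F, g:F. ✗
h: successors {b, f}; ~q there: b:F, f:F. ✗
— 5 worlds.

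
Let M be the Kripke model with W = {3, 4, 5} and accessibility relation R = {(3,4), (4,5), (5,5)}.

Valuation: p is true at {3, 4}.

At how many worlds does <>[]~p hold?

3: successors {4}; []~p there: 4:T. ✓
4: successors {5}; []~p there: 5:T. ✓
5: successors {5}; []~p there: 5:T. ✓
Satisfying worlds: {3, 4, 5}.

3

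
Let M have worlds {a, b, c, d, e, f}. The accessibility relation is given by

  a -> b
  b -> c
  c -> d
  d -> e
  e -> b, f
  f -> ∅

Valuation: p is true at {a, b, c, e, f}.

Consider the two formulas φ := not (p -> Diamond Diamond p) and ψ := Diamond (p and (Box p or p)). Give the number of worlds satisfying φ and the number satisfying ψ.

2 and 4

For not (p -> Diamond Diamond p):
a: p -> Diamond Diamond p is T. ✗
b: p -> Diamond Diamond p is F. ✓
c: p -> Diamond Diamond p is T. ✗
d: p -> Diamond Diamond p is T. ✗
e: p -> Diamond Diamond p is T. ✗
f: p -> Diamond Diamond p is F. ✓
— 2 worlds.
For Diamond (p and (Box p or p)):
a: successors {b}; p and (Box p or p) there: b:T. ✓
b: successors {c}; p and (Box p or p) there: c:T. ✓
c: successors {d}; p and (Box p or p) there: d:F. ✗
d: successors {e}; p and (Box p or p) there: e:T. ✓
e: successors {b, f}; p and (Box p or p) there: b:T, f:T. ✓
f: no successors, so Diamond (p and (Box p or p)) fails. ✗
— 4 worlds.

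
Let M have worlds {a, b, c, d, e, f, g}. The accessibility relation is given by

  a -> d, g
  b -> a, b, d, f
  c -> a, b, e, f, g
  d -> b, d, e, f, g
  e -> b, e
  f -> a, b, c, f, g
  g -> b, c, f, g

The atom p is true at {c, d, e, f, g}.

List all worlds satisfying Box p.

{a}

a: successors {d, g}; p there: d:T, g:T. ✓
b: successors {a, b, d, f}; p there: a:F, b:F, d:T, f:T. ✗
c: successors {a, b, e, f, g}; p there: a:F, b:F, e:T, f:T, g:T. ✗
d: successors {b, d, e, f, g}; p there: b:F, d:T, e:T, f:T, g:T. ✗
e: successors {b, e}; p there: b:F, e:T. ✗
f: successors {a, b, c, f, g}; p there: a:F, b:F, c:T, f:T, g:T. ✗
g: successors {b, c, f, g}; p there: b:F, c:T, f:T, g:T. ✗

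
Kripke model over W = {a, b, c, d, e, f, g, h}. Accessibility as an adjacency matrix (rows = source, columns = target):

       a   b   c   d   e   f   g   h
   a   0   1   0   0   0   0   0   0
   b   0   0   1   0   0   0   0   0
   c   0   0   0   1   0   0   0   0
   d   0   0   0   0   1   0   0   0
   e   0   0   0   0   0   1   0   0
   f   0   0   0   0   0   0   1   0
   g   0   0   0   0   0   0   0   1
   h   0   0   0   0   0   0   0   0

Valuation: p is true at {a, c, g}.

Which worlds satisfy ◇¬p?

{a, c, d, e, g}

a: successors {b}; ¬p there: b:T. ✓
b: successors {c}; ¬p there: c:F. ✗
c: successors {d}; ¬p there: d:T. ✓
d: successors {e}; ¬p there: e:T. ✓
e: successors {f}; ¬p there: f:T. ✓
f: successors {g}; ¬p there: g:F. ✗
g: successors {h}; ¬p there: h:T. ✓
h: no successors, so ◇¬p fails. ✗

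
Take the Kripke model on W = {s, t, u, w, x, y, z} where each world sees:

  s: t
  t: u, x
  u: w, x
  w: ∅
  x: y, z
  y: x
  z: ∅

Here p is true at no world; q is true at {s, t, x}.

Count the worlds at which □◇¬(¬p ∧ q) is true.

s: successors {t}; ◇¬(¬p ∧ q) there: t:T. ✓
t: successors {u, x}; ◇¬(¬p ∧ q) there: u:T, x:T. ✓
u: successors {w, x}; ◇¬(¬p ∧ q) there: w:F, x:T. ✗
w: no successors, so □◇¬(¬p ∧ q) holds vacuously. ✓
x: successors {y, z}; ◇¬(¬p ∧ q) there: y:F, z:F. ✗
y: successors {x}; ◇¬(¬p ∧ q) there: x:T. ✓
z: no successors, so □◇¬(¬p ∧ q) holds vacuously. ✓
Satisfying worlds: {s, t, w, y, z}.

5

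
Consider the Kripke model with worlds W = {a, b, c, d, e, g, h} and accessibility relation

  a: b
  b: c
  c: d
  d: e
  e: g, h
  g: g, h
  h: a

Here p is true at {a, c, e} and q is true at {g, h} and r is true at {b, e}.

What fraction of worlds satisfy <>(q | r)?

4/7

a: successors {b}; q | r there: b:T. ✓
b: successors {c}; q | r there: c:F. ✗
c: successors {d}; q | r there: d:F. ✗
d: successors {e}; q | r there: e:T. ✓
e: successors {g, h}; q | r there: g:T, h:T. ✓
g: successors {g, h}; q | r there: g:T, h:T. ✓
h: successors {a}; q | r there: a:F. ✗
That's 4 of 7 worlds, so 4/7.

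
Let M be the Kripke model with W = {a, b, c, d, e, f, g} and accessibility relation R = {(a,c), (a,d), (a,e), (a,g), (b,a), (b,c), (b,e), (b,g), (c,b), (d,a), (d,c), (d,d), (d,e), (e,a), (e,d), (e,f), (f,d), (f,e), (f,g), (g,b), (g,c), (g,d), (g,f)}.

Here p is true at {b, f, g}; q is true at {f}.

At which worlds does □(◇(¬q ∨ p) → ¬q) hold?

a: successors {c, d, e, g}; ◇(¬q ∨ p) → ¬q there: c:T, d:T, e:T, g:T. ✓
b: successors {a, c, e, g}; ◇(¬q ∨ p) → ¬q there: a:T, c:T, e:T, g:T. ✓
c: successors {b}; ◇(¬q ∨ p) → ¬q there: b:T. ✓
d: successors {a, c, d, e}; ◇(¬q ∨ p) → ¬q there: a:T, c:T, d:T, e:T. ✓
e: successors {a, d, f}; ◇(¬q ∨ p) → ¬q there: a:T, d:T, f:F. ✗
f: successors {d, e, g}; ◇(¬q ∨ p) → ¬q there: d:T, e:T, g:T. ✓
g: successors {b, c, d, f}; ◇(¬q ∨ p) → ¬q there: b:T, c:T, d:T, f:F. ✗

{a, b, c, d, f}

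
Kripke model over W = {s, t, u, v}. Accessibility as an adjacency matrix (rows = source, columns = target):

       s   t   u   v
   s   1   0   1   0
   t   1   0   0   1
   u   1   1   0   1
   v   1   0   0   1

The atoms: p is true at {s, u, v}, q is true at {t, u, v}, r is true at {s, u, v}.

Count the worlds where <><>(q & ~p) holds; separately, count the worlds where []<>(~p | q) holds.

1 and 4

For <><>(q & ~p):
s: successors {s, u}; <>(q & ~p) there: s:F, u:T. ✓
t: successors {s, v}; <>(q & ~p) there: s:F, v:F. ✗
u: successors {s, t, v}; <>(q & ~p) there: s:F, t:F, v:F. ✗
v: successors {s, v}; <>(q & ~p) there: s:F, v:F. ✗
— 1 world.
For []<>(~p | q):
s: successors {s, u}; <>(~p | q) there: s:T, u:T. ✓
t: successors {s, v}; <>(~p | q) there: s:T, v:T. ✓
u: successors {s, t, v}; <>(~p | q) there: s:T, t:T, v:T. ✓
v: successors {s, v}; <>(~p | q) there: s:T, v:T. ✓
— 4 worlds.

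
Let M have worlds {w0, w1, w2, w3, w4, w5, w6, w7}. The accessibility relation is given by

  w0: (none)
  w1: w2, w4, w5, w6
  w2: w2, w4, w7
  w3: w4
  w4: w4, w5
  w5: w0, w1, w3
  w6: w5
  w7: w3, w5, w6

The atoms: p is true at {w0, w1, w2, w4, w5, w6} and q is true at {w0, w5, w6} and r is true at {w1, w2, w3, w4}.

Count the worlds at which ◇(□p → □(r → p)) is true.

7

w0: no successors, so ◇(□p → □(r → p)) fails. ✗
w1: successors {w2, w4, w5, w6}; □p → □(r → p) there: w2:T, w4:T, w5:T, w6:T. ✓
w2: successors {w2, w4, w7}; □p → □(r → p) there: w2:T, w4:T, w7:T. ✓
w3: successors {w4}; □p → □(r → p) there: w4:T. ✓
w4: successors {w4, w5}; □p → □(r → p) there: w4:T, w5:T. ✓
w5: successors {w0, w1, w3}; □p → □(r → p) there: w0:T, w1:T, w3:T. ✓
w6: successors {w5}; □p → □(r → p) there: w5:T. ✓
w7: successors {w3, w5, w6}; □p → □(r → p) there: w3:T, w5:T, w6:T. ✓
Satisfying worlds: {w1, w2, w3, w4, w5, w6, w7}.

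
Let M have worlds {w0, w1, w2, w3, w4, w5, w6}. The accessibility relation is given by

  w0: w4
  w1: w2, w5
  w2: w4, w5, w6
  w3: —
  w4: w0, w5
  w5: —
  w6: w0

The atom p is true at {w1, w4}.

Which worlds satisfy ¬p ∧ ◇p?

w0: ¬p is T, ◇p is T. ✓
w1: ¬p is F, ◇p is F. ✗
w2: ¬p is T, ◇p is T. ✓
w3: ¬p is T, ◇p is F. ✗
w4: ¬p is F, ◇p is F. ✗
w5: ¬p is T, ◇p is F. ✗
w6: ¬p is T, ◇p is F. ✗

{w0, w2}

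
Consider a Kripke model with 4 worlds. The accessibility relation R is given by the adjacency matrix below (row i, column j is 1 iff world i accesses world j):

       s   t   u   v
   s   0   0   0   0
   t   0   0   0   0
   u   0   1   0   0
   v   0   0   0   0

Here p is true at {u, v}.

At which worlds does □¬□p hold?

{s, t, v}

s: no successors, so □¬□p holds vacuously. ✓
t: no successors, so □¬□p holds vacuously. ✓
u: successors {t}; ¬□p there: t:F. ✗
v: no successors, so □¬□p holds vacuously. ✓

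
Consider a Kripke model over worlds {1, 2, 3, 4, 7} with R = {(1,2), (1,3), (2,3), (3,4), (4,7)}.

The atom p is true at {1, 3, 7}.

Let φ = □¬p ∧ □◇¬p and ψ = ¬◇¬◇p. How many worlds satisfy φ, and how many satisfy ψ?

For □¬p ∧ □◇¬p:
1: □¬p is F, □◇¬p is F. ✗
2: □¬p is F, □◇¬p is T. ✗
3: □¬p is T, □◇¬p is F. ✗
4: □¬p is F, □◇¬p is F. ✗
7: □¬p is T, □◇¬p is T. ✓
— 1 world.
For ¬◇¬◇p:
1: ◇¬◇p is T. ✗
2: ◇¬◇p is T. ✗
3: ◇¬◇p is F. ✓
4: ◇¬◇p is T. ✗
7: ◇¬◇p is F. ✓
— 2 worlds.

1 and 2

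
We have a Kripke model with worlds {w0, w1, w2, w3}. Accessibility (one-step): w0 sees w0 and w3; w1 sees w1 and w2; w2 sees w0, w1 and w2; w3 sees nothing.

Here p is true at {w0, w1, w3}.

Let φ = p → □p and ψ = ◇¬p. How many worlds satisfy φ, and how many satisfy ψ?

For p → □p:
w0: p is T, □p is T. ✓
w1: p is T, □p is F. ✗
w2: p is F, □p is F. ✓
w3: p is T, □p is T. ✓
— 3 worlds.
For ◇¬p:
w0: successors {w0, w3}; ¬p there: w0:F, w3:F. ✗
w1: successors {w1, w2}; ¬p there: w1:F, w2:T. ✓
w2: successors {w0, w1, w2}; ¬p there: w0:F, w1:F, w2:T. ✓
w3: no successors, so ◇¬p fails. ✗
— 2 worlds.

3 and 2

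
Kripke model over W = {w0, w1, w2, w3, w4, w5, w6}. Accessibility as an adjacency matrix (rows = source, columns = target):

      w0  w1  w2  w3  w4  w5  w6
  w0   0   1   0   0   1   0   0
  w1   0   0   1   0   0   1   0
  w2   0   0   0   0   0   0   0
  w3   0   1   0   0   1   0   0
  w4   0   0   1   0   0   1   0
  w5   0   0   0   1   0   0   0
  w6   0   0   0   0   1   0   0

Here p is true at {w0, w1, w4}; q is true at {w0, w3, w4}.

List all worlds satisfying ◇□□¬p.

{w0, w1, w3, w4, w5, w6}

w0: successors {w1, w4}; □□¬p there: w1:T, w4:T. ✓
w1: successors {w2, w5}; □□¬p there: w2:T, w5:F. ✓
w2: no successors, so ◇□□¬p fails. ✗
w3: successors {w1, w4}; □□¬p there: w1:T, w4:T. ✓
w4: successors {w2, w5}; □□¬p there: w2:T, w5:F. ✓
w5: successors {w3}; □□¬p there: w3:T. ✓
w6: successors {w4}; □□¬p there: w4:T. ✓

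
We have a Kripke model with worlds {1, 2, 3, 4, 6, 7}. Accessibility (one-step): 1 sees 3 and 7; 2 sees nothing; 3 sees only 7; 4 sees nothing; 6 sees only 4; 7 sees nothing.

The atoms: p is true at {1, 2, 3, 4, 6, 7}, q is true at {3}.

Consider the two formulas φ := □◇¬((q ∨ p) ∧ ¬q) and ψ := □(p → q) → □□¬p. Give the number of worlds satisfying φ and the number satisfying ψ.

3 and 6

For □◇¬((q ∨ p) ∧ ¬q):
1: successors {3, 7}; ◇¬((q ∨ p) ∧ ¬q) there: 3:F, 7:F. ✗
2: no successors, so □◇¬((q ∨ p) ∧ ¬q) holds vacuously. ✓
3: successors {7}; ◇¬((q ∨ p) ∧ ¬q) there: 7:F. ✗
4: no successors, so □◇¬((q ∨ p) ∧ ¬q) holds vacuously. ✓
6: successors {4}; ◇¬((q ∨ p) ∧ ¬q) there: 4:F. ✗
7: no successors, so □◇¬((q ∨ p) ∧ ¬q) holds vacuously. ✓
— 3 worlds.
For □(p → q) → □□¬p:
1: □(p → q) is F, □□¬p is F. ✓
2: □(p → q) is T, □□¬p is T. ✓
3: □(p → q) is F, □□¬p is T. ✓
4: □(p → q) is T, □□¬p is T. ✓
6: □(p → q) is F, □□¬p is T. ✓
7: □(p → q) is T, □□¬p is T. ✓
— 6 worlds.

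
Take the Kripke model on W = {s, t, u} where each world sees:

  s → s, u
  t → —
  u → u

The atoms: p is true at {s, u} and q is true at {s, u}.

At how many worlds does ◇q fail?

1

s: successors {s, u}; q there: s:T, u:T. ✓
t: no successors, so ◇q fails. ✗
u: successors {u}; q there: u:T. ✓
Satisfying worlds: {s, u}.
So ◇q fails at the other 1 world.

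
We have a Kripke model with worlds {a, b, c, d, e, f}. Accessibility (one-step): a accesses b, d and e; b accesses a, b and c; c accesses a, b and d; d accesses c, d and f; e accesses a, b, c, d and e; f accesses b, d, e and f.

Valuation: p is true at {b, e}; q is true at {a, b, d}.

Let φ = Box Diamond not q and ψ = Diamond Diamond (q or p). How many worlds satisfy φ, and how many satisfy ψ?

For Box Diamond not q:
a: successors {b, d, e}; Diamond not q there: b:T, d:T, e:T. ✓
b: successors {a, b, c}; Diamond not q there: a:T, b:T, c:F. ✗
c: successors {a, b, d}; Diamond not q there: a:T, b:T, d:T. ✓
d: successors {c, d, f}; Diamond not q there: c:F, d:T, f:T. ✗
e: successors {a, b, c, d, e}; Diamond not q there: a:T, b:T, c:F, d:T, e:T. ✗
f: successors {b, d, e, f}; Diamond not q there: b:T, d:T, e:T, f:T. ✓
— 3 worlds.
For Diamond Diamond (q or p):
a: successors {b, d, e}; Diamond (q or p) there: b:T, d:T, e:T. ✓
b: successors {a, b, c}; Diamond (q or p) there: a:T, b:T, c:T. ✓
c: successors {a, b, d}; Diamond (q or p) there: a:T, b:T, d:T. ✓
d: successors {c, d, f}; Diamond (q or p) there: c:T, d:T, f:T. ✓
e: successors {a, b, c, d, e}; Diamond (q or p) there: a:T, b:T, c:T, d:T, e:T. ✓
f: successors {b, d, e, f}; Diamond (q or p) there: b:T, d:T, e:T, f:T. ✓
— 6 worlds.

3 and 6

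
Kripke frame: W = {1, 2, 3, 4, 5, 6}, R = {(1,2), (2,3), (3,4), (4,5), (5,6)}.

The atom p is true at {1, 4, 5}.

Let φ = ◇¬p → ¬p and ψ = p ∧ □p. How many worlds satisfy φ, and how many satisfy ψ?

4 and 1

For ◇¬p → ¬p:
1: ◇¬p is T, ¬p is F. ✗
2: ◇¬p is T, ¬p is T. ✓
3: ◇¬p is F, ¬p is T. ✓
4: ◇¬p is F, ¬p is F. ✓
5: ◇¬p is T, ¬p is F. ✗
6: ◇¬p is F, ¬p is T. ✓
— 4 worlds.
For p ∧ □p:
1: p is T, □p is F. ✗
2: p is F, □p is F. ✗
3: p is F, □p is T. ✗
4: p is T, □p is T. ✓
5: p is T, □p is F. ✗
6: p is F, □p is T. ✗
— 1 world.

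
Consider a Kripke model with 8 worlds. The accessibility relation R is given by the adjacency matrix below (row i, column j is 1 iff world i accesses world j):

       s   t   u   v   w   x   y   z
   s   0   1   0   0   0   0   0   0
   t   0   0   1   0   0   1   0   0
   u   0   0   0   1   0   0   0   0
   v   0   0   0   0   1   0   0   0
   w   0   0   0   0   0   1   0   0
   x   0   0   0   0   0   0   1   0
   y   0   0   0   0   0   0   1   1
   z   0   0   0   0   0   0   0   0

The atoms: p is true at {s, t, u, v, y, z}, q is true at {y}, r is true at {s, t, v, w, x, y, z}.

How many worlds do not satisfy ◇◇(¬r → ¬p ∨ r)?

s: successors {t}; ◇(¬r → ¬p ∨ r) there: t:T. ✓
t: successors {u, x}; ◇(¬r → ¬p ∨ r) there: u:T, x:T. ✓
u: successors {v}; ◇(¬r → ¬p ∨ r) there: v:T. ✓
v: successors {w}; ◇(¬r → ¬p ∨ r) there: w:T. ✓
w: successors {x}; ◇(¬r → ¬p ∨ r) there: x:T. ✓
x: successors {y}; ◇(¬r → ¬p ∨ r) there: y:T. ✓
y: successors {y, z}; ◇(¬r → ¬p ∨ r) there: y:T, z:F. ✓
z: no successors, so ◇◇(¬r → ¬p ∨ r) fails. ✗
Satisfying worlds: {s, t, u, v, w, x, y}.
So ◇◇(¬r → ¬p ∨ r) fails at the other 1 world.

1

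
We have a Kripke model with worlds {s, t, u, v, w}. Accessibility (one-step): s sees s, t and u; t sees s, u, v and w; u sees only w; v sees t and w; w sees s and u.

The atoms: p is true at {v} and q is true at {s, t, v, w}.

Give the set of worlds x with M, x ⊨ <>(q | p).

s: successors {s, t, u}; q | p there: s:T, t:T, u:F. ✓
t: successors {s, u, v, w}; q | p there: s:T, u:F, v:T, w:T. ✓
u: successors {w}; q | p there: w:T. ✓
v: successors {t, w}; q | p there: t:T, w:T. ✓
w: successors {s, u}; q | p there: s:T, u:F. ✓

{s, t, u, v, w}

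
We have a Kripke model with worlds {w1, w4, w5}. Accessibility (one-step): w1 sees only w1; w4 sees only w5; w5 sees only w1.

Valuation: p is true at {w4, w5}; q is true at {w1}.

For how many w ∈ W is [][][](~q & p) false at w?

3

w1: successors {w1}; [][](~q & p) there: w1:F. ✗
w4: successors {w5}; [][](~q & p) there: w5:F. ✗
w5: successors {w1}; [][](~q & p) there: w1:F. ✗
Satisfying worlds: ∅.
So [][][](~q & p) fails at the other 3 worlds.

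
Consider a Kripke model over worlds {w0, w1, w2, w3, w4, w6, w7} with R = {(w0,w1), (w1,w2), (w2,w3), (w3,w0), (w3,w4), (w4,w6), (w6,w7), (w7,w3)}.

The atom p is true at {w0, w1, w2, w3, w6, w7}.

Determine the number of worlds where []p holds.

6

w0: successors {w1}; p there: w1:T. ✓
w1: successors {w2}; p there: w2:T. ✓
w2: successors {w3}; p there: w3:T. ✓
w3: successors {w0, w4}; p there: w0:T, w4:F. ✗
w4: successors {w6}; p there: w6:T. ✓
w6: successors {w7}; p there: w7:T. ✓
w7: successors {w3}; p there: w3:T. ✓
Satisfying worlds: {w0, w1, w2, w4, w6, w7}.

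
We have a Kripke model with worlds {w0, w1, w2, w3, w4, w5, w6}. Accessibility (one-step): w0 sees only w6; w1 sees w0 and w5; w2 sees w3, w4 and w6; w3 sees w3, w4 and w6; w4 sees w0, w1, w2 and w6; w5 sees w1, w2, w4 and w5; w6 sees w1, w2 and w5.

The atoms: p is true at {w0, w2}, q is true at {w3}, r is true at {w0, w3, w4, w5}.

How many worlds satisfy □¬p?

3

w0: successors {w6}; ¬p there: w6:T. ✓
w1: successors {w0, w5}; ¬p there: w0:F, w5:T. ✗
w2: successors {w3, w4, w6}; ¬p there: w3:T, w4:T, w6:T. ✓
w3: successors {w3, w4, w6}; ¬p there: w3:T, w4:T, w6:T. ✓
w4: successors {w0, w1, w2, w6}; ¬p there: w0:F, w1:T, w2:F, w6:T. ✗
w5: successors {w1, w2, w4, w5}; ¬p there: w1:T, w2:F, w4:T, w5:T. ✗
w6: successors {w1, w2, w5}; ¬p there: w1:T, w2:F, w5:T. ✗
Satisfying worlds: {w0, w2, w3}.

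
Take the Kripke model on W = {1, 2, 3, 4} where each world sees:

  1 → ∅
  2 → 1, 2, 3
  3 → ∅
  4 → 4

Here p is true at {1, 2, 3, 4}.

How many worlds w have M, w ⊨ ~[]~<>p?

1: []~<>p is T. ✗
2: []~<>p is F. ✓
3: []~<>p is T. ✗
4: []~<>p is F. ✓
Satisfying worlds: {2, 4}.

2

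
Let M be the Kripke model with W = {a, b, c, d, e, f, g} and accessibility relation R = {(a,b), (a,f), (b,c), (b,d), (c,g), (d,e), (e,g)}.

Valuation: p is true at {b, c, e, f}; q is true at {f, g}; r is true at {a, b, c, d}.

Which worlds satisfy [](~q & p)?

{d, f, g}

a: successors {b, f}; ~q & p there: b:T, f:F. ✗
b: successors {c, d}; ~q & p there: c:T, d:F. ✗
c: successors {g}; ~q & p there: g:F. ✗
d: successors {e}; ~q & p there: e:T. ✓
e: successors {g}; ~q & p there: g:F. ✗
f: no successors, so [](~q & p) holds vacuously. ✓
g: no successors, so [](~q & p) holds vacuously. ✓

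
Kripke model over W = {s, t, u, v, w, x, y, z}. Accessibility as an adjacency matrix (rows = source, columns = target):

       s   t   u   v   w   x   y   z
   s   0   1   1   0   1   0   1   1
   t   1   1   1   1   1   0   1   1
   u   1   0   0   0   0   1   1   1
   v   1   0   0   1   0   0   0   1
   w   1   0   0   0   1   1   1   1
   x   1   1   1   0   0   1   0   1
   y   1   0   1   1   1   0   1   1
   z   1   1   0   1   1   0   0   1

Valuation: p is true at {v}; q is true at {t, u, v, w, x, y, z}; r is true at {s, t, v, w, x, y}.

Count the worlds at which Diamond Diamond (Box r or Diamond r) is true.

s: successors {t, u, w, y, z}; Diamond (Box r or Diamond r) there: t:T, u:T, w:T, y:T, z:T. ✓
t: successors {s, t, u, v, w, y, z}; Diamond (Box r or Diamond r) there: s:T, t:T, u:T, v:T, w:T, y:T, z:T. ✓
u: successors {s, x, y, z}; Diamond (Box r or Diamond r) there: s:T, x:T, y:T, z:T. ✓
v: successors {s, v, z}; Diamond (Box r or Diamond r) there: s:T, v:T, z:T. ✓
w: successors {s, w, x, y, z}; Diamond (Box r or Diamond r) there: s:T, w:T, x:T, y:T, z:T. ✓
x: successors {s, t, u, x, z}; Diamond (Box r or Diamond r) there: s:T, t:T, u:T, x:T, z:T. ✓
y: successors {s, u, v, w, y, z}; Diamond (Box r or Diamond r) there: s:T, u:T, v:T, w:T, y:T, z:T. ✓
z: successors {s, t, v, w, z}; Diamond (Box r or Diamond r) there: s:T, t:T, v:T, w:T, z:T. ✓
Satisfying worlds: {s, t, u, v, w, x, y, z}.

8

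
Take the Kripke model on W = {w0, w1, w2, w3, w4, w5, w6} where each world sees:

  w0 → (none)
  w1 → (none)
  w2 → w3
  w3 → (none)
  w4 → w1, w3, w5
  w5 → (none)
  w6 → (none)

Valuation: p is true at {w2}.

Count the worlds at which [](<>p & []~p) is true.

5

w0: no successors, so [](<>p & []~p) holds vacuously. ✓
w1: no successors, so [](<>p & []~p) holds vacuously. ✓
w2: successors {w3}; <>p & []~p there: w3:F. ✗
w3: no successors, so [](<>p & []~p) holds vacuously. ✓
w4: successors {w1, w3, w5}; <>p & []~p there: w1:F, w3:F, w5:F. ✗
w5: no successors, so [](<>p & []~p) holds vacuously. ✓
w6: no successors, so [](<>p & []~p) holds vacuously. ✓
Satisfying worlds: {w0, w1, w3, w5, w6}.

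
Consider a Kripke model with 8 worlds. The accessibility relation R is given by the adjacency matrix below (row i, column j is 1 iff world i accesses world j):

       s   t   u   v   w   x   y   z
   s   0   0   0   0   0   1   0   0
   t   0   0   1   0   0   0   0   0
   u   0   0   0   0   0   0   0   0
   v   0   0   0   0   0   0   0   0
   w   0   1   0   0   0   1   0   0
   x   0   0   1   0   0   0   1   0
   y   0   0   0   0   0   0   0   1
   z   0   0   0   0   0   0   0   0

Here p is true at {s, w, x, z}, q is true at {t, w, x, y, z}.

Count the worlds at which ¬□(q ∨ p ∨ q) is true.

s: □(q ∨ p ∨ q) is T. ✗
t: □(q ∨ p ∨ q) is F. ✓
u: □(q ∨ p ∨ q) is T. ✗
v: □(q ∨ p ∨ q) is T. ✗
w: □(q ∨ p ∨ q) is T. ✗
x: □(q ∨ p ∨ q) is F. ✓
y: □(q ∨ p ∨ q) is T. ✗
z: □(q ∨ p ∨ q) is T. ✗
Satisfying worlds: {t, x}.

2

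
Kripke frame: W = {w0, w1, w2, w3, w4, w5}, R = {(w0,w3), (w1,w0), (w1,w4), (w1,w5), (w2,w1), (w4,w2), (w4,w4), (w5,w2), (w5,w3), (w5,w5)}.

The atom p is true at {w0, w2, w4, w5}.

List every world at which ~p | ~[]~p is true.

{w1, w3, w4, w5}

w0: ~p is F, ~[]~p is F. ✗
w1: ~p is T, ~[]~p is T. ✓
w2: ~p is F, ~[]~p is F. ✗
w3: ~p is T, ~[]~p is F. ✓
w4: ~p is F, ~[]~p is T. ✓
w5: ~p is F, ~[]~p is T. ✓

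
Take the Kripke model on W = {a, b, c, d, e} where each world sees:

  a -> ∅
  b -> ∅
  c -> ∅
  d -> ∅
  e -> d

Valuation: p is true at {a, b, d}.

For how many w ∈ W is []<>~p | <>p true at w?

a: []<>~p is T, <>p is F. ✓
b: []<>~p is T, <>p is F. ✓
c: []<>~p is T, <>p is F. ✓
d: []<>~p is T, <>p is F. ✓
e: []<>~p is F, <>p is T. ✓
Satisfying worlds: {a, b, c, d, e}.

5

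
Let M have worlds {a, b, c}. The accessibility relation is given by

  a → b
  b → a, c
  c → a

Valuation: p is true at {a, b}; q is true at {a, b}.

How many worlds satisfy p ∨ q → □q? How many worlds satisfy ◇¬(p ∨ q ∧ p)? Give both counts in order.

2 and 1

For p ∨ q → □q:
a: p ∨ q is T, □q is T. ✓
b: p ∨ q is T, □q is F. ✗
c: p ∨ q is F, □q is T. ✓
— 2 worlds.
For ◇¬(p ∨ q ∧ p):
a: successors {b}; ¬(p ∨ q ∧ p) there: b:F. ✗
b: successors {a, c}; ¬(p ∨ q ∧ p) there: a:F, c:T. ✓
c: successors {a}; ¬(p ∨ q ∧ p) there: a:F. ✗
— 1 world.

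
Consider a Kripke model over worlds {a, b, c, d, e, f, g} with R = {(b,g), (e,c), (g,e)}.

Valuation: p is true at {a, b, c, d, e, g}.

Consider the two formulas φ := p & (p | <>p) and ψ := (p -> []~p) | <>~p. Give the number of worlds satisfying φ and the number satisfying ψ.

For p & (p | <>p):
a: p is T, p | <>p is T. ✓
b: p is T, p | <>p is T. ✓
c: p is T, p | <>p is T. ✓
d: p is T, p | <>p is T. ✓
e: p is T, p | <>p is T. ✓
f: p is F, p | <>p is F. ✗
g: p is T, p | <>p is T. ✓
— 6 worlds.
For (p -> []~p) | <>~p:
a: p -> []~p is T, <>~p is F. ✓
b: p -> []~p is F, <>~p is F. ✗
c: p -> []~p is T, <>~p is F. ✓
d: p -> []~p is T, <>~p is F. ✓
e: p -> []~p is F, <>~p is F. ✗
f: p -> []~p is T, <>~p is F. ✓
g: p -> []~p is F, <>~p is F. ✗
— 4 worlds.

6 and 4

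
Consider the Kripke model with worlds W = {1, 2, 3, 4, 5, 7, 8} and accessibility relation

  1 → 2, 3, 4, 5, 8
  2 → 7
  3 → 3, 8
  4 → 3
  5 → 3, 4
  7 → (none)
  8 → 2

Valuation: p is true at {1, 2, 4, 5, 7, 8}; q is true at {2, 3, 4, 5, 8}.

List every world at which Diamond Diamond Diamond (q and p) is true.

{1, 3, 4, 5}

1: successors {2, 3, 4, 5, 8}; Diamond Diamond (q and p) there: 2:F, 3:T, 4:T, 5:T, 8:F. ✓
2: successors {7}; Diamond Diamond (q and p) there: 7:F. ✗
3: successors {3, 8}; Diamond Diamond (q and p) there: 3:T, 8:F. ✓
4: successors {3}; Diamond Diamond (q and p) there: 3:T. ✓
5: successors {3, 4}; Diamond Diamond (q and p) there: 3:T, 4:T. ✓
7: no successors, so Diamond Diamond Diamond (q and p) fails. ✗
8: successors {2}; Diamond Diamond (q and p) there: 2:F. ✗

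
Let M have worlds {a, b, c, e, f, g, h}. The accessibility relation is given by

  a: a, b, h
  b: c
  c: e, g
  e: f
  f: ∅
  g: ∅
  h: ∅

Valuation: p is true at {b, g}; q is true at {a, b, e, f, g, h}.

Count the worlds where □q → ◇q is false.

a: □q is T, ◇q is T. ✓
b: □q is F, ◇q is F. ✓
c: □q is T, ◇q is T. ✓
e: □q is T, ◇q is T. ✓
f: □q is T, ◇q is F. ✗
g: □q is T, ◇q is F. ✗
h: □q is T, ◇q is F. ✗
Satisfying worlds: {a, b, c, e}.
So □q → ◇q fails at the other 3 worlds.

3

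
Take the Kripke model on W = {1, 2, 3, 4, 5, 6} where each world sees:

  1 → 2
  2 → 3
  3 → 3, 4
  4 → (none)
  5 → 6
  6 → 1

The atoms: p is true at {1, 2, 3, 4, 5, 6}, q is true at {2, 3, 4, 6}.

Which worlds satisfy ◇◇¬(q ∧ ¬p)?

{1, 2, 3, 5, 6}

1: successors {2}; ◇¬(q ∧ ¬p) there: 2:T. ✓
2: successors {3}; ◇¬(q ∧ ¬p) there: 3:T. ✓
3: successors {3, 4}; ◇¬(q ∧ ¬p) there: 3:T, 4:F. ✓
4: no successors, so ◇◇¬(q ∧ ¬p) fails. ✗
5: successors {6}; ◇¬(q ∧ ¬p) there: 6:T. ✓
6: successors {1}; ◇¬(q ∧ ¬p) there: 1:T. ✓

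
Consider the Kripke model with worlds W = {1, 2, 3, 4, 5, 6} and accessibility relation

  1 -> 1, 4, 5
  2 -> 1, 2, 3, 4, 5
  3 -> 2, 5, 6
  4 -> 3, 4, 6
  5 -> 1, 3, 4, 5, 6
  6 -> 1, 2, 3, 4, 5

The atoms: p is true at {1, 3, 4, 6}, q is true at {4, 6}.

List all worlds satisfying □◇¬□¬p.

{1, 2, 3, 4, 5, 6}

1: successors {1, 4, 5}; ◇¬□¬p there: 1:T, 4:T, 5:T. ✓
2: successors {1, 2, 3, 4, 5}; ◇¬□¬p there: 1:T, 2:T, 3:T, 4:T, 5:T. ✓
3: successors {2, 5, 6}; ◇¬□¬p there: 2:T, 5:T, 6:T. ✓
4: successors {3, 4, 6}; ◇¬□¬p there: 3:T, 4:T, 6:T. ✓
5: successors {1, 3, 4, 5, 6}; ◇¬□¬p there: 1:T, 3:T, 4:T, 5:T, 6:T. ✓
6: successors {1, 2, 3, 4, 5}; ◇¬□¬p there: 1:T, 2:T, 3:T, 4:T, 5:T. ✓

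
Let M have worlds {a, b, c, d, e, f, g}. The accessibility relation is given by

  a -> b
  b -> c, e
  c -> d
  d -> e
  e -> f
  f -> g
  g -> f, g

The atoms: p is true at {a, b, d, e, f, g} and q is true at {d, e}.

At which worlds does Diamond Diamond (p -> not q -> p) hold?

{a, b, c, d, e, f, g}

a: successors {b}; Diamond (p -> not q -> p) there: b:T. ✓
b: successors {c, e}; Diamond (p -> not q -> p) there: c:T, e:T. ✓
c: successors {d}; Diamond (p -> not q -> p) there: d:T. ✓
d: successors {e}; Diamond (p -> not q -> p) there: e:T. ✓
e: successors {f}; Diamond (p -> not q -> p) there: f:T. ✓
f: successors {g}; Diamond (p -> not q -> p) there: g:T. ✓
g: successors {f, g}; Diamond (p -> not q -> p) there: f:T, g:T. ✓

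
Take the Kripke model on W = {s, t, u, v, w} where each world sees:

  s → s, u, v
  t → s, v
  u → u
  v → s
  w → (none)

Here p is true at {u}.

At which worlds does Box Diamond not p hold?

{t, v, w}

s: successors {s, u, v}; Diamond not p there: s:T, u:F, v:T. ✗
t: successors {s, v}; Diamond not p there: s:T, v:T. ✓
u: successors {u}; Diamond not p there: u:F. ✗
v: successors {s}; Diamond not p there: s:T. ✓
w: no successors, so Box Diamond not p holds vacuously. ✓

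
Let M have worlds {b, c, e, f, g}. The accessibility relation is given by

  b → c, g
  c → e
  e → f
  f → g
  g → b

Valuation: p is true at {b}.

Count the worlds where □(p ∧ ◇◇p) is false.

b: successors {c, g}; p ∧ ◇◇p there: c:F, g:F. ✗
c: successors {e}; p ∧ ◇◇p there: e:F. ✗
e: successors {f}; p ∧ ◇◇p there: f:F. ✗
f: successors {g}; p ∧ ◇◇p there: g:F. ✗
g: successors {b}; p ∧ ◇◇p there: b:T. ✓
Satisfying worlds: {g}.
So □(p ∧ ◇◇p) fails at the other 4 worlds.

4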